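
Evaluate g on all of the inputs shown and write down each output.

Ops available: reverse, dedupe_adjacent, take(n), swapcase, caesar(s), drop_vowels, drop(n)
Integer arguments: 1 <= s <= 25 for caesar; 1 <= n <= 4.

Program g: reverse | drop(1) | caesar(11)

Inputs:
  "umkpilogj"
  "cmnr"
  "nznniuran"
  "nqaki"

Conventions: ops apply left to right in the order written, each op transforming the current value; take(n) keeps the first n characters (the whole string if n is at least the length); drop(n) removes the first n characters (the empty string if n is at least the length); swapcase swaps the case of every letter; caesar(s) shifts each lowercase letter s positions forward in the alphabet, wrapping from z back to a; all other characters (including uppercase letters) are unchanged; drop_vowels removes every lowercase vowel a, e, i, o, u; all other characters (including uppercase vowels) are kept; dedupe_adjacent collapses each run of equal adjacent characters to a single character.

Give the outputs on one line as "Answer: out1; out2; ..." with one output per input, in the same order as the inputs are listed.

"rzwtavxf"; "yxn"; "lcftyyky"; "vlby"

Execution, op by op:
  "umkpilogj" -> "jgolipkmu" -> "golipkmu" -> "rzwtavxf"
  "cmnr" -> "rnmc" -> "nmc" -> "yxn"
  "nznniuran" -> "naruinnzn" -> "aruinnzn" -> "lcftyyky"
  "nqaki" -> "ikaqn" -> "kaqn" -> "vlby"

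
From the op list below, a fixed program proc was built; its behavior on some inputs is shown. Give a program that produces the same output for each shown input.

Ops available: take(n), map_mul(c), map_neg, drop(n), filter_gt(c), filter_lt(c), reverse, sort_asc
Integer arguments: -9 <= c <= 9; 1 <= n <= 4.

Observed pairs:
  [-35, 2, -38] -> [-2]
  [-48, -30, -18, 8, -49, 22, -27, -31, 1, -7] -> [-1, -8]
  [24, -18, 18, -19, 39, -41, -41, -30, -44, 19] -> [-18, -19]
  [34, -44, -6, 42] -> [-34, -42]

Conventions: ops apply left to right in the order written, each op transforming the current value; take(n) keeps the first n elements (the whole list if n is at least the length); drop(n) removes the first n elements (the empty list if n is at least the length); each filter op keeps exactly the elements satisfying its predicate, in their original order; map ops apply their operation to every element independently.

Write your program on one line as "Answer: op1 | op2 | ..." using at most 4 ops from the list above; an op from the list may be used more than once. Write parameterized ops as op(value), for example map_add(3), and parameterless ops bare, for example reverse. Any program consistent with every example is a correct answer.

filter_gt(-5) | sort_asc | take(2) | map_neg

Check, running the answer program on each example:
  [-35, 2, -38] -> [2] -> [2] -> [2] -> [-2]
  [-48, -30, -18, 8, -49, 22, -27, -31, 1, -7] -> [8, 22, 1] -> [1, 8, 22] -> [1, 8] -> [-1, -8]
  [24, -18, 18, -19, 39, -41, -41, -30, -44, 19] -> [24, 18, 39, 19] -> [18, 19, 24, 39] -> [18, 19] -> [-18, -19]
  [34, -44, -6, 42] -> [34, 42] -> [34, 42] -> [34, 42] -> [-34, -42]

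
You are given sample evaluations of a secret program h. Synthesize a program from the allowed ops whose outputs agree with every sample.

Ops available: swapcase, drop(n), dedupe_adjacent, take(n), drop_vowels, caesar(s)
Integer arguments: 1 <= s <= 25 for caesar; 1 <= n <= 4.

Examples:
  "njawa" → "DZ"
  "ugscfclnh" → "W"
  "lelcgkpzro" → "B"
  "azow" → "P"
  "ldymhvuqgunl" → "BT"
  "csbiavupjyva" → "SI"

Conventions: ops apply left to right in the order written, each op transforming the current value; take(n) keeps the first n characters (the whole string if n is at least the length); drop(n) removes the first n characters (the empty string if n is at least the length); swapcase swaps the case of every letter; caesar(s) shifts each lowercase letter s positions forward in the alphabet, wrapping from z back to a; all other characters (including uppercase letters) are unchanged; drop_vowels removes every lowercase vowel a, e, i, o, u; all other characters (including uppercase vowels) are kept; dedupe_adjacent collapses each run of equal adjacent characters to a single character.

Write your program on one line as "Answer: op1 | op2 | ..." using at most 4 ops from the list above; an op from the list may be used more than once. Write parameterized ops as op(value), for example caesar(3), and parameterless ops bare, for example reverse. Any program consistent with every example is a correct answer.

take(2) | drop_vowels | caesar(16) | swapcase

Check, running the answer program on each example:
  "njawa" -> "nj" -> "nj" -> "dz" -> "DZ"
  "ugscfclnh" -> "ug" -> "g" -> "w" -> "W"
  "lelcgkpzro" -> "le" -> "l" -> "b" -> "B"
  "azow" -> "az" -> "z" -> "p" -> "P"
  "ldymhvuqgunl" -> "ld" -> "ld" -> "bt" -> "BT"
  "csbiavupjyva" -> "cs" -> "cs" -> "si" -> "SI"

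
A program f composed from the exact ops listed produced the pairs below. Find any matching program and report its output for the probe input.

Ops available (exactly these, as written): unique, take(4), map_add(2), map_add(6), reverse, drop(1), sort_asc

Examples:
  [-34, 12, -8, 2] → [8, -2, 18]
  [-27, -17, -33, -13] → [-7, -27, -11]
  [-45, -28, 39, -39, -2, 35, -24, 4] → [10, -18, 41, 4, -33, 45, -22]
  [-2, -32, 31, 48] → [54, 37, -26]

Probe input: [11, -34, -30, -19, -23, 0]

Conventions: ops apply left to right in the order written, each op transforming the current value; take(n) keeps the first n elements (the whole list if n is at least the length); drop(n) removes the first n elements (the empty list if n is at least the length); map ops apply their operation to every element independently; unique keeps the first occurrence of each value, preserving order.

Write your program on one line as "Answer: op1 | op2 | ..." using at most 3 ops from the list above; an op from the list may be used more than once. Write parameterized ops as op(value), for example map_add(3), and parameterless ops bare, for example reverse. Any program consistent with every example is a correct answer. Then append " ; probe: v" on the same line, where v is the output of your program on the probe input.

map_add(6) | drop(1) | reverse ; probe: [6, -17, -13, -24, -28]

Check, running the answer program on each example:
  [-34, 12, -8, 2] -> [-28, 18, -2, 8] -> [18, -2, 8] -> [8, -2, 18]
  [-27, -17, -33, -13] -> [-21, -11, -27, -7] -> [-11, -27, -7] -> [-7, -27, -11]
  [-45, -28, 39, -39, -2, 35, -24, 4] -> [-39, -22, 45, -33, 4, 41, -18, 10] -> [-22, 45, -33, 4, 41, -18, 10] -> [10, -18, 41, 4, -33, 45, -22]
  [-2, -32, 31, 48] -> [4, -26, 37, 54] -> [-26, 37, 54] -> [54, 37, -26]
  probe: [11, -34, -30, -19, -23, 0] -> [17, -28, -24, -13, -17, 6] -> [-28, -24, -13, -17, 6] -> [6, -17, -13, -24, -28]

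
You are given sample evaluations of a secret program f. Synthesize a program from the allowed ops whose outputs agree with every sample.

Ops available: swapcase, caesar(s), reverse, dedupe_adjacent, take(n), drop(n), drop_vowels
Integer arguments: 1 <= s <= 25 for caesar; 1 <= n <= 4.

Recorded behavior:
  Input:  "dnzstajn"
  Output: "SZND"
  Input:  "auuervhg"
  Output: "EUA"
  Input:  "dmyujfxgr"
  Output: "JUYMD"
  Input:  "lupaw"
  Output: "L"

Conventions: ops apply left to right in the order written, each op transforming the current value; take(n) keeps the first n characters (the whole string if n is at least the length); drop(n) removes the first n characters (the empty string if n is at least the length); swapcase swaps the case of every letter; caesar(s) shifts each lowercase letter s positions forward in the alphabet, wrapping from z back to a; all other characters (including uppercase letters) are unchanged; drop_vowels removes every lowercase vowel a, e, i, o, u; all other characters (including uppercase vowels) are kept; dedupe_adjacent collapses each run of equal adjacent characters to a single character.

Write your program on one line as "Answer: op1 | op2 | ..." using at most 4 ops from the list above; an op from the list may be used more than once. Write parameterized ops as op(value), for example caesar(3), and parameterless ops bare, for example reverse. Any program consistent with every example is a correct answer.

dedupe_adjacent | reverse | drop(4) | swapcase

Check, running the answer program on each example:
  "dnzstajn" -> "dnzstajn" -> "njatsznd" -> "sznd" -> "SZND"
  "auuervhg" -> "auervhg" -> "ghvreua" -> "eua" -> "EUA"
  "dmyujfxgr" -> "dmyujfxgr" -> "rgxfjuymd" -> "juymd" -> "JUYMD"
  "lupaw" -> "lupaw" -> "wapul" -> "l" -> "L"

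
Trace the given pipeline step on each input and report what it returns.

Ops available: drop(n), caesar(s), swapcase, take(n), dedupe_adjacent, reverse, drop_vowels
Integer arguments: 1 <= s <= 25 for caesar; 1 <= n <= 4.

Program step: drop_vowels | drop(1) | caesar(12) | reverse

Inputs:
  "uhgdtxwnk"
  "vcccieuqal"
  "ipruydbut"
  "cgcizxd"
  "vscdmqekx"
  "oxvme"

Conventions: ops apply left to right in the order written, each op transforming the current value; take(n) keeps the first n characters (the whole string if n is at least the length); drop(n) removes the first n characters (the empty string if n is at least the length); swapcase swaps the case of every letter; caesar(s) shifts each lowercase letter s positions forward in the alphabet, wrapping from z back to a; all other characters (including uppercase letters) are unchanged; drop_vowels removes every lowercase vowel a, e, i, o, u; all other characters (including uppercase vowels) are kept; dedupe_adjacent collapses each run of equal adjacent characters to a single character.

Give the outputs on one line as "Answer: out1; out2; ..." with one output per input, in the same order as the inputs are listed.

"wzijfps"; "xcooo"; "fnpkd"; "pjlos"; "jwcypoe"; "yh"

Execution, op by op:
  "uhgdtxwnk" -> "hgdtxwnk" -> "gdtxwnk" -> "spfjizw" -> "wzijfps"
  "vcccieuqal" -> "vcccql" -> "cccql" -> "ooocx" -> "xcooo"
  "ipruydbut" -> "prydbt" -> "rydbt" -> "dkpnf" -> "fnpkd"
  "cgcizxd" -> "cgczxd" -> "gczxd" -> "soljp" -> "pjlos"
  "vscdmqekx" -> "vscdmqkx" -> "scdmqkx" -> "eopycwj" -> "jwcypoe"
  "oxvme" -> "xvm" -> "vm" -> "hy" -> "yh"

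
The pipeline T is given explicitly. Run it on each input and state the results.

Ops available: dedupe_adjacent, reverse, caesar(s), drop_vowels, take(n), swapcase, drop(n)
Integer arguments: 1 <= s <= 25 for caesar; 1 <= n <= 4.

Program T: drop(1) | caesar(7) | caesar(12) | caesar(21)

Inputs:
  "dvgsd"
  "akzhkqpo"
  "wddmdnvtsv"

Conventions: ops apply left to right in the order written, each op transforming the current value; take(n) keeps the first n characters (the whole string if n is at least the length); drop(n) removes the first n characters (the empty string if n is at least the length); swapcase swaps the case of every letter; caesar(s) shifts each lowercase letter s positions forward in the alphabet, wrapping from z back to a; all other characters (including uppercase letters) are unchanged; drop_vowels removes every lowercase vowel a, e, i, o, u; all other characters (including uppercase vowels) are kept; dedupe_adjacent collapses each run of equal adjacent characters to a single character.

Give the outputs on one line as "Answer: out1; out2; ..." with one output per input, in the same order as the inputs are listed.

Execution, op by op:
  "dvgsd" -> "vgsd" -> "cnzk" -> "ozlw" -> "jugr"
  "akzhkqpo" -> "kzhkqpo" -> "rgorxwv" -> "dsadjih" -> "ynvyedc"
  "wddmdnvtsv" -> "ddmdnvtsv" -> "kktkucazc" -> "wwfwgomlo" -> "rrarbjhgj"

"jugr"; "ynvyedc"; "rrarbjhgj"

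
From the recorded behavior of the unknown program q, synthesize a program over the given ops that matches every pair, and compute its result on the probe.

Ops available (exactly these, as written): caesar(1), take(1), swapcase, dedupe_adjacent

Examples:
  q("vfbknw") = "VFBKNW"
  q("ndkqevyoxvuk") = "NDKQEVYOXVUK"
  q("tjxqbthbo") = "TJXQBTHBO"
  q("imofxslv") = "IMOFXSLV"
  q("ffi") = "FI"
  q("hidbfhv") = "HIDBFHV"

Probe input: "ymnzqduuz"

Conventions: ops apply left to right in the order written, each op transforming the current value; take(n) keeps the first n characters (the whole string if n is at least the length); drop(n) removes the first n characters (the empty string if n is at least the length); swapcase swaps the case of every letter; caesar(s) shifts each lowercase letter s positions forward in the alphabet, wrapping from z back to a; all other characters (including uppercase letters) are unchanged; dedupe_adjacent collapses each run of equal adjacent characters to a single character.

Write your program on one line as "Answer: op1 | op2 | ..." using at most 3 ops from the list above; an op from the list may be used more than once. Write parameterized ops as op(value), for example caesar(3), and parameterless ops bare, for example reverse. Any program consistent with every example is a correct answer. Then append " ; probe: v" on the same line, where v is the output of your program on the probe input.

dedupe_adjacent | swapcase ; probe: "YMNZQDUZ"

Check, running the answer program on each example:
  "vfbknw" -> "vfbknw" -> "VFBKNW"
  "ndkqevyoxvuk" -> "ndkqevyoxvuk" -> "NDKQEVYOXVUK"
  "tjxqbthbo" -> "tjxqbthbo" -> "TJXQBTHBO"
  "imofxslv" -> "imofxslv" -> "IMOFXSLV"
  "ffi" -> "fi" -> "FI"
  "hidbfhv" -> "hidbfhv" -> "HIDBFHV"
  probe: "ymnzqduuz" -> "ymnzqduz" -> "YMNZQDUZ"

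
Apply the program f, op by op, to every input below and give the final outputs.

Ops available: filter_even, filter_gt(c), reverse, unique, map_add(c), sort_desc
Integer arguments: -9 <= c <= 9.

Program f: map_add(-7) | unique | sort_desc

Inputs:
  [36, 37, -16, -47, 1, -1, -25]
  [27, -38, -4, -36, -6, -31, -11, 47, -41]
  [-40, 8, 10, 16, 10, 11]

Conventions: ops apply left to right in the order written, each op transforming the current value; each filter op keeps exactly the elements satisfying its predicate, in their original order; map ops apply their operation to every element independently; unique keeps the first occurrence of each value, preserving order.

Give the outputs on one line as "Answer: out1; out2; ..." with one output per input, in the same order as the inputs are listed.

[30, 29, -6, -8, -23, -32, -54]; [40, 20, -11, -13, -18, -38, -43, -45, -48]; [9, 4, 3, 1, -47]

Execution, op by op:
  [36, 37, -16, -47, 1, -1, -25] -> [29, 30, -23, -54, -6, -8, -32] -> [29, 30, -23, -54, -6, -8, -32] -> [30, 29, -6, -8, -23, -32, -54]
  [27, -38, -4, -36, -6, -31, -11, 47, -41] -> [20, -45, -11, -43, -13, -38, -18, 40, -48] -> [20, -45, -11, -43, -13, -38, -18, 40, -48] -> [40, 20, -11, -13, -18, -38, -43, -45, -48]
  [-40, 8, 10, 16, 10, 11] -> [-47, 1, 3, 9, 3, 4] -> [-47, 1, 3, 9, 4] -> [9, 4, 3, 1, -47]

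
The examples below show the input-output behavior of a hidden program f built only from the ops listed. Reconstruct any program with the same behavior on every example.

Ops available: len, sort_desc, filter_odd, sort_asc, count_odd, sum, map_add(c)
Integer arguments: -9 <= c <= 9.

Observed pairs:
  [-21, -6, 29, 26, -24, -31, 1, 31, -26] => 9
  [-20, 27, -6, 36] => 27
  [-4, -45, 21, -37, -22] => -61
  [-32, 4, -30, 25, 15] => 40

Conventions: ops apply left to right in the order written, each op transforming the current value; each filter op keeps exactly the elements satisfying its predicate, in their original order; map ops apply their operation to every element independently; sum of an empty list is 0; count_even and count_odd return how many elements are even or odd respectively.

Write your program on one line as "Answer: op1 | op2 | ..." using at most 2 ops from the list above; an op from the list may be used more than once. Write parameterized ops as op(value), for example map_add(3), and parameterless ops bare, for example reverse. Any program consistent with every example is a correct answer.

filter_odd | sum

Check, running the answer program on each example:
  [-21, -6, 29, 26, -24, -31, 1, 31, -26] -> [-21, 29, -31, 1, 31] -> 9
  [-20, 27, -6, 36] -> [27] -> 27
  [-4, -45, 21, -37, -22] -> [-45, 21, -37] -> -61
  [-32, 4, -30, 25, 15] -> [25, 15] -> 40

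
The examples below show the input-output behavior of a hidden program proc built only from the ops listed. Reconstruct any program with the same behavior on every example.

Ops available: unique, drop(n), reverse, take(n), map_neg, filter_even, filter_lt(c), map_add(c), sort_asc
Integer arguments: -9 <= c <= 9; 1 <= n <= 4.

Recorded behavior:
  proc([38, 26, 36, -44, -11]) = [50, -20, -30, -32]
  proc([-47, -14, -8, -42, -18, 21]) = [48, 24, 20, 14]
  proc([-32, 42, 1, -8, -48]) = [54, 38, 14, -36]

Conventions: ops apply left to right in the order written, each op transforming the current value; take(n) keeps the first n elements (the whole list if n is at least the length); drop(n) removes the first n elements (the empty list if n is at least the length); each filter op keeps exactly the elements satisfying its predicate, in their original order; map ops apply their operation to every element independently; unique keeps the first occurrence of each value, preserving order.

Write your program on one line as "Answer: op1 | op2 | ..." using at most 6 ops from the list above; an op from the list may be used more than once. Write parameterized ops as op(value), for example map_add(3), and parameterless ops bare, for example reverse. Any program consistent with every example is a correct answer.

map_neg | map_add(6) | sort_asc | filter_even | reverse

Check, running the answer program on each example:
  [38, 26, 36, -44, -11] -> [-38, -26, -36, 44, 11] -> [-32, -20, -30, 50, 17] -> [-32, -30, -20, 17, 50] -> [-32, -30, -20, 50] -> [50, -20, -30, -32]
  [-47, -14, -8, -42, -18, 21] -> [47, 14, 8, 42, 18, -21] -> [53, 20, 14, 48, 24, -15] -> [-15, 14, 20, 24, 48, 53] -> [14, 20, 24, 48] -> [48, 24, 20, 14]
  [-32, 42, 1, -8, -48] -> [32, -42, -1, 8, 48] -> [38, -36, 5, 14, 54] -> [-36, 5, 14, 38, 54] -> [-36, 14, 38, 54] -> [54, 38, 14, -36]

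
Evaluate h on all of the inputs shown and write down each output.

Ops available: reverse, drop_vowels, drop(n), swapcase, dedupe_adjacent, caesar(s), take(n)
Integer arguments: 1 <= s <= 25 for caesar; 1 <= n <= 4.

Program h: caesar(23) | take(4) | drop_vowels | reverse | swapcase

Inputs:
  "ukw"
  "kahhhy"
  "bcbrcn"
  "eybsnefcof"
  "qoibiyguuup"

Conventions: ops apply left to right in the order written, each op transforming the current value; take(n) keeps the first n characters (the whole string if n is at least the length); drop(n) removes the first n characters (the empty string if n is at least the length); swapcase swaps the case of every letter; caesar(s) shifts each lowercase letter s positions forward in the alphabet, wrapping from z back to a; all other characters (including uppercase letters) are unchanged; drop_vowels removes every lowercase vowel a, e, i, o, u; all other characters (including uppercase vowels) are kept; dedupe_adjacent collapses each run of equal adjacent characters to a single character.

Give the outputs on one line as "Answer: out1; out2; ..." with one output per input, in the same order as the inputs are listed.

Execution, op by op:
  "ukw" -> "rht" -> "rht" -> "rht" -> "thr" -> "THR"
  "kahhhy" -> "hxeeev" -> "hxee" -> "hx" -> "xh" -> "XH"
  "bcbrcn" -> "yzyozk" -> "yzyo" -> "yzy" -> "yzy" -> "YZY"
  "eybsnefcof" -> "bvypkbczlc" -> "bvyp" -> "bvyp" -> "pyvb" -> "PYVB"
  "qoibiyguuup" -> "nlfyfvdrrrm" -> "nlfy" -> "nlfy" -> "yfln" -> "YFLN"

"THR"; "XH"; "YZY"; "PYVB"; "YFLN"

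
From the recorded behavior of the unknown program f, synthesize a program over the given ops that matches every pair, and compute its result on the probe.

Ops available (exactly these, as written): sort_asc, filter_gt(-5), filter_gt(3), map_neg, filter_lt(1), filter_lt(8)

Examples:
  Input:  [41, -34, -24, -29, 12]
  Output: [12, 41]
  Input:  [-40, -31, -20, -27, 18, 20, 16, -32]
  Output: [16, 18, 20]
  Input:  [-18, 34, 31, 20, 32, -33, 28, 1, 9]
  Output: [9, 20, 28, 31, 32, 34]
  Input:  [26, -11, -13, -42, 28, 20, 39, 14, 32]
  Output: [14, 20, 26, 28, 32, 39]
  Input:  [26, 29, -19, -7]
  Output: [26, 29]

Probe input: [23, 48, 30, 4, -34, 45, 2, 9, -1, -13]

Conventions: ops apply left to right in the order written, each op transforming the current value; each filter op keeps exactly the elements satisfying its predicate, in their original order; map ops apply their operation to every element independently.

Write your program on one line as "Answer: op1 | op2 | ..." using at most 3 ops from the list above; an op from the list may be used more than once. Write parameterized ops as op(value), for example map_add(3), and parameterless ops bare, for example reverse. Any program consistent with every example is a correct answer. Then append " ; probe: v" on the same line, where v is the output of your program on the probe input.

sort_asc | filter_gt(3) ; probe: [4, 9, 23, 30, 45, 48]

Check, running the answer program on each example:
  [41, -34, -24, -29, 12] -> [-34, -29, -24, 12, 41] -> [12, 41]
  [-40, -31, -20, -27, 18, 20, 16, -32] -> [-40, -32, -31, -27, -20, 16, 18, 20] -> [16, 18, 20]
  [-18, 34, 31, 20, 32, -33, 28, 1, 9] -> [-33, -18, 1, 9, 20, 28, 31, 32, 34] -> [9, 20, 28, 31, 32, 34]
  [26, -11, -13, -42, 28, 20, 39, 14, 32] -> [-42, -13, -11, 14, 20, 26, 28, 32, 39] -> [14, 20, 26, 28, 32, 39]
  [26, 29, -19, -7] -> [-19, -7, 26, 29] -> [26, 29]
  probe: [23, 48, 30, 4, -34, 45, 2, 9, -1, -13] -> [-34, -13, -1, 2, 4, 9, 23, 30, 45, 48] -> [4, 9, 23, 30, 45, 48]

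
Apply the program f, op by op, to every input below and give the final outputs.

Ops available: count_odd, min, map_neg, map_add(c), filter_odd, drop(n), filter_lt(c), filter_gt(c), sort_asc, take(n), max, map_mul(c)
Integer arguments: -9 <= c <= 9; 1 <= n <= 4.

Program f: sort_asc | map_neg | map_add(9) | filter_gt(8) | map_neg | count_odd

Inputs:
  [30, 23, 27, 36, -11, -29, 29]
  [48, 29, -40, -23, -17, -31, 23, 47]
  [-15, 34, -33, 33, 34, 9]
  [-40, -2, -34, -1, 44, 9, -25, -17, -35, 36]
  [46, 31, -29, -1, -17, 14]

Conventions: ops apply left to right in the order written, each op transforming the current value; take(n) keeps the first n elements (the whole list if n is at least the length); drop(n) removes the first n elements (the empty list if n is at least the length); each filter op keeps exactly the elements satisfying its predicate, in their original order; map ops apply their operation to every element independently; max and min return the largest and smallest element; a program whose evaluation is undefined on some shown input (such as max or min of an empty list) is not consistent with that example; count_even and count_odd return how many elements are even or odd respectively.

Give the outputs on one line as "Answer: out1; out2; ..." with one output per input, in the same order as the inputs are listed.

Execution, op by op:
  [30, 23, 27, 36, -11, -29, 29] -> [-29, -11, 23, 27, 29, 30, 36] -> [29, 11, -23, -27, -29, -30, -36] -> [38, 20, -14, -18, -20, -21, -27] -> [38, 20] -> [-38, -20] -> 0
  [48, 29, -40, -23, -17, -31, 23, 47] -> [-40, -31, -23, -17, 23, 29, 47, 48] -> [40, 31, 23, 17, -23, -29, -47, -48] -> [49, 40, 32, 26, -14, -20, -38, -39] -> [49, 40, 32, 26] -> [-49, -40, -32, -26] -> 1
  [-15, 34, -33, 33, 34, 9] -> [-33, -15, 9, 33, 34, 34] -> [33, 15, -9, -33, -34, -34] -> [42, 24, 0, -24, -25, -25] -> [42, 24] -> [-42, -24] -> 0
  [-40, -2, -34, -1, 44, 9, -25, -17, -35, 36] -> [-40, -35, -34, -25, -17, -2, -1, 9, 36, 44] -> [40, 35, 34, 25, 17, 2, 1, -9, -36, -44] -> [49, 44, 43, 34, 26, 11, 10, 0, -27, -35] -> [49, 44, 43, 34, 26, 11, 10] -> [-49, -44, -43, -34, -26, -11, -10] -> 3
  [46, 31, -29, -1, -17, 14] -> [-29, -17, -1, 14, 31, 46] -> [29, 17, 1, -14, -31, -46] -> [38, 26, 10, -5, -22, -37] -> [38, 26, 10] -> [-38, -26, -10] -> 0

0; 1; 0; 3; 0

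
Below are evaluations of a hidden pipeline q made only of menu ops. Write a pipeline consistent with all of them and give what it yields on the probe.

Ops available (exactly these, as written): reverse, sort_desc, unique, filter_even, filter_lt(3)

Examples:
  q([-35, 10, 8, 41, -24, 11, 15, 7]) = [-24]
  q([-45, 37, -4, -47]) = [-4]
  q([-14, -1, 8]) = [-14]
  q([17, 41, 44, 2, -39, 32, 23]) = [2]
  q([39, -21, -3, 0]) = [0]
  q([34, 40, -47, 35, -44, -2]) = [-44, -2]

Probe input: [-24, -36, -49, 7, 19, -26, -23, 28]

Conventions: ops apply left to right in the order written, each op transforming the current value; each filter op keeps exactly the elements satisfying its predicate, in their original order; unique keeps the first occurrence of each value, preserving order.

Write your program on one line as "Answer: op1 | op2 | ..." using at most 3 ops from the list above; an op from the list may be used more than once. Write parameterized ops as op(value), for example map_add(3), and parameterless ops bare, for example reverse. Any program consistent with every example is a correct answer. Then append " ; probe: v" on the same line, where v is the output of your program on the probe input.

filter_lt(3) | filter_even ; probe: [-24, -36, -26]

Check, running the answer program on each example:
  [-35, 10, 8, 41, -24, 11, 15, 7] -> [-35, -24] -> [-24]
  [-45, 37, -4, -47] -> [-45, -4, -47] -> [-4]
  [-14, -1, 8] -> [-14, -1] -> [-14]
  [17, 41, 44, 2, -39, 32, 23] -> [2, -39] -> [2]
  [39, -21, -3, 0] -> [-21, -3, 0] -> [0]
  [34, 40, -47, 35, -44, -2] -> [-47, -44, -2] -> [-44, -2]
  probe: [-24, -36, -49, 7, 19, -26, -23, 28] -> [-24, -36, -49, -26, -23] -> [-24, -36, -26]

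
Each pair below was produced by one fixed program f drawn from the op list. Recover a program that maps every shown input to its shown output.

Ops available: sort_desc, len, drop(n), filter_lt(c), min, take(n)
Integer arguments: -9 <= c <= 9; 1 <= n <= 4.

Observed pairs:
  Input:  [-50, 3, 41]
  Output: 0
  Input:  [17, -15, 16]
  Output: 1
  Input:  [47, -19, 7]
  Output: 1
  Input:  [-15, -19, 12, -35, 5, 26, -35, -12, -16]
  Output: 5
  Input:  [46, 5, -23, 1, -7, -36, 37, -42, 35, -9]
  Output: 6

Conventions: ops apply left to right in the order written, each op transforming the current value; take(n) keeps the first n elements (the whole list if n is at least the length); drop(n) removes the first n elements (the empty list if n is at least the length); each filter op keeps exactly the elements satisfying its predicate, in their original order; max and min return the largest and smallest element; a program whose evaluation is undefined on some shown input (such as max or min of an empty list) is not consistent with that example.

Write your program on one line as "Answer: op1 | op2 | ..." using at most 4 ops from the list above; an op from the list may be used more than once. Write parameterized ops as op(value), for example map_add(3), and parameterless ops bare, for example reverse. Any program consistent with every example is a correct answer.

drop(1) | filter_lt(2) | len

Check, running the answer program on each example:
  [-50, 3, 41] -> [3, 41] -> [] -> 0
  [17, -15, 16] -> [-15, 16] -> [-15] -> 1
  [47, -19, 7] -> [-19, 7] -> [-19] -> 1
  [-15, -19, 12, -35, 5, 26, -35, -12, -16] -> [-19, 12, -35, 5, 26, -35, -12, -16] -> [-19, -35, -35, -12, -16] -> 5
  [46, 5, -23, 1, -7, -36, 37, -42, 35, -9] -> [5, -23, 1, -7, -36, 37, -42, 35, -9] -> [-23, 1, -7, -36, -42, -9] -> 6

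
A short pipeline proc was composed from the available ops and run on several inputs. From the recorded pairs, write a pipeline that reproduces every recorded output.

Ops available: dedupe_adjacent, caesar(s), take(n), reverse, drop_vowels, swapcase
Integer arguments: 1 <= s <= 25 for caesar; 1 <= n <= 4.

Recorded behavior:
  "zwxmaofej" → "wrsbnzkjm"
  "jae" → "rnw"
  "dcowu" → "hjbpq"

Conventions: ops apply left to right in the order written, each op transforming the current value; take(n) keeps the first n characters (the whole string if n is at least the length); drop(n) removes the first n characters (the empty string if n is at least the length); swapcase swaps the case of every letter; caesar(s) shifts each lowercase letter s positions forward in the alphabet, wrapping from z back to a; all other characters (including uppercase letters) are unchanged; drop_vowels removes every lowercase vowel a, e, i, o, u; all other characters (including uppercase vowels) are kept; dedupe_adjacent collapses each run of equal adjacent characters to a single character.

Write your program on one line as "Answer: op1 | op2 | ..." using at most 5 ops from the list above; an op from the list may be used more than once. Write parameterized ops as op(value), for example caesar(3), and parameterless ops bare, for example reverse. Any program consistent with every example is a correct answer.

swapcase | reverse | swapcase | caesar(13)

Check, running the answer program on each example:
  "zwxmaofej" -> "ZWXMAOFEJ" -> "JEFOAMXWZ" -> "jefoamxwz" -> "wrsbnzkjm"
  "jae" -> "JAE" -> "EAJ" -> "eaj" -> "rnw"
  "dcowu" -> "DCOWU" -> "UWOCD" -> "uwocd" -> "hjbpq"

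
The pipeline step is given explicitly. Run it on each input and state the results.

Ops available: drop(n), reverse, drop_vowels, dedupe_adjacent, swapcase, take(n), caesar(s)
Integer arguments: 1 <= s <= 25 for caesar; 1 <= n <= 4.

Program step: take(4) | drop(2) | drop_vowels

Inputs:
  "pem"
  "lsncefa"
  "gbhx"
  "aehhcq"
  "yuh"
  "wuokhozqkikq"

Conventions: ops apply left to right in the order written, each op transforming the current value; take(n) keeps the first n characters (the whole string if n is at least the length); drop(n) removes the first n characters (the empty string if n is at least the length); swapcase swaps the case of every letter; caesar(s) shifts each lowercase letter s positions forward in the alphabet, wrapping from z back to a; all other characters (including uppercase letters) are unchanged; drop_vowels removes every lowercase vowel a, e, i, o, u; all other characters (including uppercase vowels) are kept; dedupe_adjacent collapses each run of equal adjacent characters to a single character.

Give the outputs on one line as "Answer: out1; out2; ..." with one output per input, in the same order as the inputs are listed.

"m"; "nc"; "hx"; "hh"; "h"; "k"

Execution, op by op:
  "pem" -> "pem" -> "m" -> "m"
  "lsncefa" -> "lsnc" -> "nc" -> "nc"
  "gbhx" -> "gbhx" -> "hx" -> "hx"
  "aehhcq" -> "aehh" -> "hh" -> "hh"
  "yuh" -> "yuh" -> "h" -> "h"
  "wuokhozqkikq" -> "wuok" -> "ok" -> "k"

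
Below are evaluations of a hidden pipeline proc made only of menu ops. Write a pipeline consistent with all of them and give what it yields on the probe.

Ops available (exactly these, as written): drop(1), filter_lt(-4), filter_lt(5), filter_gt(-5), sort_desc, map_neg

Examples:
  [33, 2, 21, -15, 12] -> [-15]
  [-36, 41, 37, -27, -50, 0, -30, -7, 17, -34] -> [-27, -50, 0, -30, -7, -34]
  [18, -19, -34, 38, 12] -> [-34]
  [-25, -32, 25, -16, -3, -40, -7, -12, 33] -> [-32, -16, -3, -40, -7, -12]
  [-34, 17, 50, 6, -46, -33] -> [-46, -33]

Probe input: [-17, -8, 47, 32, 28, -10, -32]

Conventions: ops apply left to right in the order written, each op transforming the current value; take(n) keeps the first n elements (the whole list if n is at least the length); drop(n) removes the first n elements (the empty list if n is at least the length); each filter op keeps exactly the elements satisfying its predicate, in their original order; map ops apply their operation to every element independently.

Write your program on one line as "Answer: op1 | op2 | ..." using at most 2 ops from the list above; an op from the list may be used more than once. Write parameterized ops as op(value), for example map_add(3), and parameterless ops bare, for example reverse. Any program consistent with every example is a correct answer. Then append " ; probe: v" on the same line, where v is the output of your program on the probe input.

filter_lt(5) | drop(1) ; probe: [-8, -10, -32]

Check, running the answer program on each example:
  [33, 2, 21, -15, 12] -> [2, -15] -> [-15]
  [-36, 41, 37, -27, -50, 0, -30, -7, 17, -34] -> [-36, -27, -50, 0, -30, -7, -34] -> [-27, -50, 0, -30, -7, -34]
  [18, -19, -34, 38, 12] -> [-19, -34] -> [-34]
  [-25, -32, 25, -16, -3, -40, -7, -12, 33] -> [-25, -32, -16, -3, -40, -7, -12] -> [-32, -16, -3, -40, -7, -12]
  [-34, 17, 50, 6, -46, -33] -> [-34, -46, -33] -> [-46, -33]
  probe: [-17, -8, 47, 32, 28, -10, -32] -> [-17, -8, -10, -32] -> [-8, -10, -32]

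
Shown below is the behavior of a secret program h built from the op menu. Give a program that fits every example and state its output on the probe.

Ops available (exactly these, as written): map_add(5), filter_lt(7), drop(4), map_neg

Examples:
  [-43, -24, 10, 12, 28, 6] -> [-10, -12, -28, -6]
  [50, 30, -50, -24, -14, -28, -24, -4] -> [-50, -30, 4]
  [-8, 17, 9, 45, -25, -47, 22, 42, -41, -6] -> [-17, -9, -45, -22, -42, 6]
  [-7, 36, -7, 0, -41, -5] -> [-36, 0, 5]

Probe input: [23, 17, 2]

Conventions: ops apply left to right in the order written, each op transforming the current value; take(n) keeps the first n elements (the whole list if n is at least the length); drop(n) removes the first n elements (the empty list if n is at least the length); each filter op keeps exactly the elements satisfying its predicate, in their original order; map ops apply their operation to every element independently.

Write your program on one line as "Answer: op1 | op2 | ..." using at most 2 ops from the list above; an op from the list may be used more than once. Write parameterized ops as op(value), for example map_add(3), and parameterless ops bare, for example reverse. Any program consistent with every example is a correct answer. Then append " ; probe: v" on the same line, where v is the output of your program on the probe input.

map_neg | filter_lt(7) ; probe: [-23, -17, -2]

Check, running the answer program on each example:
  [-43, -24, 10, 12, 28, 6] -> [43, 24, -10, -12, -28, -6] -> [-10, -12, -28, -6]
  [50, 30, -50, -24, -14, -28, -24, -4] -> [-50, -30, 50, 24, 14, 28, 24, 4] -> [-50, -30, 4]
  [-8, 17, 9, 45, -25, -47, 22, 42, -41, -6] -> [8, -17, -9, -45, 25, 47, -22, -42, 41, 6] -> [-17, -9, -45, -22, -42, 6]
  [-7, 36, -7, 0, -41, -5] -> [7, -36, 7, 0, 41, 5] -> [-36, 0, 5]
  probe: [23, 17, 2] -> [-23, -17, -2] -> [-23, -17, -2]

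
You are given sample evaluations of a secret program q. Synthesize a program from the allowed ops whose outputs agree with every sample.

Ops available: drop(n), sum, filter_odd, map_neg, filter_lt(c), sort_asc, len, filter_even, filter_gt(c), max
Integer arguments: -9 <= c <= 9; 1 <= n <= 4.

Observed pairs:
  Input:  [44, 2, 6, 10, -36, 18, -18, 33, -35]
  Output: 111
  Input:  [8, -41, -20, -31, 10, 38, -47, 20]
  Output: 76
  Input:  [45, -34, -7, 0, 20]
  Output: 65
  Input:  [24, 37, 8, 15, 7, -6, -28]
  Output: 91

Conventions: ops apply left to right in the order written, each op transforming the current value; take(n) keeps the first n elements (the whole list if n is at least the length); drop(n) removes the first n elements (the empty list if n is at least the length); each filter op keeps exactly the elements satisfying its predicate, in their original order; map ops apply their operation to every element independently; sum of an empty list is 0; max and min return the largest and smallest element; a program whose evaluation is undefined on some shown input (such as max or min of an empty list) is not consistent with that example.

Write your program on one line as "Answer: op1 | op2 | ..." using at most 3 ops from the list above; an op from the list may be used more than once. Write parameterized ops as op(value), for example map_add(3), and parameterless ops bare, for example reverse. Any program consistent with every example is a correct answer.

filter_gt(2) | sum

Check, running the answer program on each example:
  [44, 2, 6, 10, -36, 18, -18, 33, -35] -> [44, 6, 10, 18, 33] -> 111
  [8, -41, -20, -31, 10, 38, -47, 20] -> [8, 10, 38, 20] -> 76
  [45, -34, -7, 0, 20] -> [45, 20] -> 65
  [24, 37, 8, 15, 7, -6, -28] -> [24, 37, 8, 15, 7] -> 91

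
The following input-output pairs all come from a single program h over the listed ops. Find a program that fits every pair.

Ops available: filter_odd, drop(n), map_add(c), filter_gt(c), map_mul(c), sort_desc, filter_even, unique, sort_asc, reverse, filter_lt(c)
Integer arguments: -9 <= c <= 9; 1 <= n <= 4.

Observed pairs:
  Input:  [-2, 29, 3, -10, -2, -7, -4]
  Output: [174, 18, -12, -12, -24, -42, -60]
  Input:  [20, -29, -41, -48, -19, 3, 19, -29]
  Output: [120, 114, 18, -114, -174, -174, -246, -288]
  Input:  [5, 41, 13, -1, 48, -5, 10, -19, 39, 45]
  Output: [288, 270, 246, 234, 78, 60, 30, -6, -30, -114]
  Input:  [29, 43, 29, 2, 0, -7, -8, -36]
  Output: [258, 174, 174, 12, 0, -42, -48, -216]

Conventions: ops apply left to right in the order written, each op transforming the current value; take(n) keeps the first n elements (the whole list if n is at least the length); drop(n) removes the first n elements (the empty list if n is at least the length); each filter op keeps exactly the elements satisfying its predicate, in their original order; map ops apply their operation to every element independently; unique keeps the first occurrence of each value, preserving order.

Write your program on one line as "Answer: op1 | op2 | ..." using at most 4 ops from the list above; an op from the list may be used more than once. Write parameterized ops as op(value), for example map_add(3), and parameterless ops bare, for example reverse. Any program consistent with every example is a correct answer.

map_mul(6) | reverse | sort_asc | reverse

Check, running the answer program on each example:
  [-2, 29, 3, -10, -2, -7, -4] -> [-12, 174, 18, -60, -12, -42, -24] -> [-24, -42, -12, -60, 18, 174, -12] -> [-60, -42, -24, -12, -12, 18, 174] -> [174, 18, -12, -12, -24, -42, -60]
  [20, -29, -41, -48, -19, 3, 19, -29] -> [120, -174, -246, -288, -114, 18, 114, -174] -> [-174, 114, 18, -114, -288, -246, -174, 120] -> [-288, -246, -174, -174, -114, 18, 114, 120] -> [120, 114, 18, -114, -174, -174, -246, -288]
  [5, 41, 13, -1, 48, -5, 10, -19, 39, 45] -> [30, 246, 78, -6, 288, -30, 60, -114, 234, 270] -> [270, 234, -114, 60, -30, 288, -6, 78, 246, 30] -> [-114, -30, -6, 30, 60, 78, 234, 246, 270, 288] -> [288, 270, 246, 234, 78, 60, 30, -6, -30, -114]
  [29, 43, 29, 2, 0, -7, -8, -36] -> [174, 258, 174, 12, 0, -42, -48, -216] -> [-216, -48, -42, 0, 12, 174, 258, 174] -> [-216, -48, -42, 0, 12, 174, 174, 258] -> [258, 174, 174, 12, 0, -42, -48, -216]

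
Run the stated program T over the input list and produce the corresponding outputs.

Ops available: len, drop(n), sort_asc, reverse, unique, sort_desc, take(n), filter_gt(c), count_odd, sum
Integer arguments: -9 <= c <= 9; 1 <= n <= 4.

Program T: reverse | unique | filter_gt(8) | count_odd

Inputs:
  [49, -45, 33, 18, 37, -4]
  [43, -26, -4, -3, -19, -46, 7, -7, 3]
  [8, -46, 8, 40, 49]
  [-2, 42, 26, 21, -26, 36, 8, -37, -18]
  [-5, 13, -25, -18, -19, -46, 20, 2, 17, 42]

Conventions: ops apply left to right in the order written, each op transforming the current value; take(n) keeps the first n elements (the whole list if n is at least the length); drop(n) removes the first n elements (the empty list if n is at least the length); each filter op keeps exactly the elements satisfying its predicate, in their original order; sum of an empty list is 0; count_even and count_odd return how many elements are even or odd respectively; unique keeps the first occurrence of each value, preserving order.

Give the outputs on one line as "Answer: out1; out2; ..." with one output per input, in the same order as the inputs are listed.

3; 1; 1; 1; 2

Execution, op by op:
  [49, -45, 33, 18, 37, -4] -> [-4, 37, 18, 33, -45, 49] -> [-4, 37, 18, 33, -45, 49] -> [37, 18, 33, 49] -> 3
  [43, -26, -4, -3, -19, -46, 7, -7, 3] -> [3, -7, 7, -46, -19, -3, -4, -26, 43] -> [3, -7, 7, -46, -19, -3, -4, -26, 43] -> [43] -> 1
  [8, -46, 8, 40, 49] -> [49, 40, 8, -46, 8] -> [49, 40, 8, -46] -> [49, 40] -> 1
  [-2, 42, 26, 21, -26, 36, 8, -37, -18] -> [-18, -37, 8, 36, -26, 21, 26, 42, -2] -> [-18, -37, 8, 36, -26, 21, 26, 42, -2] -> [36, 21, 26, 42] -> 1
  [-5, 13, -25, -18, -19, -46, 20, 2, 17, 42] -> [42, 17, 2, 20, -46, -19, -18, -25, 13, -5] -> [42, 17, 2, 20, -46, -19, -18, -25, 13, -5] -> [42, 17, 20, 13] -> 2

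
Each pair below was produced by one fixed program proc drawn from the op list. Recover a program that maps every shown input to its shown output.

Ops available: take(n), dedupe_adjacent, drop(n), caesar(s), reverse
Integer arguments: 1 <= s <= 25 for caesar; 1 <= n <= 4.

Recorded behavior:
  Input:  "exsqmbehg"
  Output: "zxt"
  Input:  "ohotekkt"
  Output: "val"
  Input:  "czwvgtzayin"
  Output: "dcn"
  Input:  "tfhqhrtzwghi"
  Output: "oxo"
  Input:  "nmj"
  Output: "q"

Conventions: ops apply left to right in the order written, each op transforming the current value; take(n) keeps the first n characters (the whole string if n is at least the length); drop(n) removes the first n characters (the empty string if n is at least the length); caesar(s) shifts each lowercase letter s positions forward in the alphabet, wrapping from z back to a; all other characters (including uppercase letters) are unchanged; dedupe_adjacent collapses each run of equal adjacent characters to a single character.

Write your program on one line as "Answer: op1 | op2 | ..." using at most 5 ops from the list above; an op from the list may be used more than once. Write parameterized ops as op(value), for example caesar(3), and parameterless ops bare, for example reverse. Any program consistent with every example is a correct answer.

drop(2) | caesar(8) | caesar(25) | dedupe_adjacent | take(3)

Check, running the answer program on each example:
  "exsqmbehg" -> "sqmbehg" -> "ayujmpo" -> "zxtilon" -> "zxtilon" -> "zxt"
  "ohotekkt" -> "otekkt" -> "wbmssb" -> "valrra" -> "valra" -> "val"
  "czwvgtzayin" -> "wvgtzayin" -> "edobhigqv" -> "dcnaghfpu" -> "dcnaghfpu" -> "dcn"
  "tfhqhrtzwghi" -> "hqhrtzwghi" -> "pypzbheopq" -> "oxoyagdnop" -> "oxoyagdnop" -> "oxo"
  "nmj" -> "j" -> "r" -> "q" -> "q" -> "q"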